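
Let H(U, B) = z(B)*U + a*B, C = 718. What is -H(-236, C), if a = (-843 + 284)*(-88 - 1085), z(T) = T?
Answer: -470628178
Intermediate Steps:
a = 655707 (a = -559*(-1173) = 655707)
H(U, B) = 655707*B + B*U (H(U, B) = B*U + 655707*B = 655707*B + B*U)
-H(-236, C) = -718*(655707 - 236) = -718*655471 = -1*470628178 = -470628178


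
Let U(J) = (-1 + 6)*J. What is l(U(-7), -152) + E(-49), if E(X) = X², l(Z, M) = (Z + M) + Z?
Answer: 2179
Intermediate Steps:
U(J) = 5*J
l(Z, M) = M + 2*Z (l(Z, M) = (M + Z) + Z = M + 2*Z)
l(U(-7), -152) + E(-49) = (-152 + 2*(5*(-7))) + (-49)² = (-152 + 2*(-35)) + 2401 = (-152 - 70) + 2401 = -222 + 2401 = 2179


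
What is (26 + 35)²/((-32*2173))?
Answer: -3721/69536 ≈ -0.053512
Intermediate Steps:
(26 + 35)²/((-32*2173)) = 61²/(-69536) = 3721*(-1/69536) = -3721/69536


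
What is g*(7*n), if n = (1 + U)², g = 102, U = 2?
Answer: 6426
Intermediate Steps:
n = 9 (n = (1 + 2)² = 3² = 9)
g*(7*n) = 102*(7*9) = 102*63 = 6426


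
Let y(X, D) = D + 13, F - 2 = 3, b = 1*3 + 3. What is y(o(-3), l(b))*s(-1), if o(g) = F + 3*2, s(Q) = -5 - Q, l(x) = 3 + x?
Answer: -88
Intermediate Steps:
b = 6 (b = 3 + 3 = 6)
F = 5 (F = 2 + 3 = 5)
o(g) = 11 (o(g) = 5 + 3*2 = 5 + 6 = 11)
y(X, D) = 13 + D
y(o(-3), l(b))*s(-1) = (13 + (3 + 6))*(-5 - 1*(-1)) = (13 + 9)*(-5 + 1) = 22*(-4) = -88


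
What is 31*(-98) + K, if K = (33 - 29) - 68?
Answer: -3102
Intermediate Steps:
K = -64 (K = 4 - 68 = -64)
31*(-98) + K = 31*(-98) - 64 = -3038 - 64 = -3102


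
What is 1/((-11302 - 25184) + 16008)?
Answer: -1/20478 ≈ -4.8833e-5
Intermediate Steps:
1/((-11302 - 25184) + 16008) = 1/(-36486 + 16008) = 1/(-20478) = -1/20478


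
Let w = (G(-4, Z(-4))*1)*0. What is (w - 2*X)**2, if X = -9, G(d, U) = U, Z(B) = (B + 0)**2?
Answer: 324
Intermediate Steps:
Z(B) = B**2
w = 0 (w = ((-4)**2*1)*0 = (16*1)*0 = 16*0 = 0)
(w - 2*X)**2 = (0 - 2*(-9))**2 = (0 + 18)**2 = 18**2 = 324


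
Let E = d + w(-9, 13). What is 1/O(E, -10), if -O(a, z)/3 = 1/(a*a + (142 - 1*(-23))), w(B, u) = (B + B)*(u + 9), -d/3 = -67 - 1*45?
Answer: -1255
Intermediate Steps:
d = 336 (d = -3*(-67 - 1*45) = -3*(-67 - 45) = -3*(-112) = 336)
w(B, u) = 2*B*(9 + u) (w(B, u) = (2*B)*(9 + u) = 2*B*(9 + u))
E = -60 (E = 336 + 2*(-9)*(9 + 13) = 336 + 2*(-9)*22 = 336 - 396 = -60)
O(a, z) = -3/(165 + a²) (O(a, z) = -3/(a*a + (142 - 1*(-23))) = -3/(a² + (142 + 23)) = -3/(a² + 165) = -3/(165 + a²))
1/O(E, -10) = 1/(-3/(165 + (-60)²)) = 1/(-3/(165 + 3600)) = 1/(-3/3765) = 1/(-3*1/3765) = 1/(-1/1255) = -1255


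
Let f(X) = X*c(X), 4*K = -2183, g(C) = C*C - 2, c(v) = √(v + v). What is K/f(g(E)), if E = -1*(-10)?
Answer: -2183/5488 ≈ -0.39778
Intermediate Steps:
c(v) = √2*√v (c(v) = √(2*v) = √2*√v)
E = 10
g(C) = -2 + C² (g(C) = C² - 2 = -2 + C²)
K = -2183/4 (K = (¼)*(-2183) = -2183/4 ≈ -545.75)
f(X) = √2*X^(3/2) (f(X) = X*(√2*√X) = √2*X^(3/2))
K/f(g(E)) = -2183*√2/(2*(-2 + 10²)^(3/2))/4 = -2183*√2/(2*(-2 + 100)^(3/2))/4 = -2183/(4*(√2*98^(3/2))) = -2183/(4*(√2*(686*√2))) = -2183/4/1372 = -2183/4*1/1372 = -2183/5488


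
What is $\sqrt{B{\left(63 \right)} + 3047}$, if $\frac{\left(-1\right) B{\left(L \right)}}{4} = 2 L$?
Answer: $\sqrt{2543} \approx 50.428$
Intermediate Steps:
$B{\left(L \right)} = - 8 L$ ($B{\left(L \right)} = - 4 \cdot 2 L = - 8 L$)
$\sqrt{B{\left(63 \right)} + 3047} = \sqrt{\left(-8\right) 63 + 3047} = \sqrt{-504 + 3047} = \sqrt{2543}$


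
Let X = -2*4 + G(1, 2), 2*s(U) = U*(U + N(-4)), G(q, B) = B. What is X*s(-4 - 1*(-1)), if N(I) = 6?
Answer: 27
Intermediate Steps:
s(U) = U*(6 + U)/2 (s(U) = (U*(U + 6))/2 = (U*(6 + U))/2 = U*(6 + U)/2)
X = -6 (X = -2*4 + 2 = -8 + 2 = -6)
X*s(-4 - 1*(-1)) = -3*(-4 - 1*(-1))*(6 + (-4 - 1*(-1))) = -3*(-4 + 1)*(6 + (-4 + 1)) = -3*(-3)*(6 - 3) = -3*(-3)*3 = -6*(-9/2) = 27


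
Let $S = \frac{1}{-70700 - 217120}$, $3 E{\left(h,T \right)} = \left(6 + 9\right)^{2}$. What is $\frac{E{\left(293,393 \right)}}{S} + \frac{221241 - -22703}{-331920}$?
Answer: $- \frac{895623915493}{41490} \approx -2.1586 \cdot 10^{7}$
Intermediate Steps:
$E{\left(h,T \right)} = 75$ ($E{\left(h,T \right)} = \frac{\left(6 + 9\right)^{2}}{3} = \frac{15^{2}}{3} = \frac{1}{3} \cdot 225 = 75$)
$S = - \frac{1}{287820}$ ($S = \frac{1}{-287820} = - \frac{1}{287820} \approx -3.4744 \cdot 10^{-6}$)
$\frac{E{\left(293,393 \right)}}{S} + \frac{221241 - -22703}{-331920} = \frac{75}{- \frac{1}{287820}} + \frac{221241 - -22703}{-331920} = 75 \left(-287820\right) + \left(221241 + 22703\right) \left(- \frac{1}{331920}\right) = -21586500 + 243944 \left(- \frac{1}{331920}\right) = -21586500 - \frac{30493}{41490} = - \frac{895623915493}{41490}$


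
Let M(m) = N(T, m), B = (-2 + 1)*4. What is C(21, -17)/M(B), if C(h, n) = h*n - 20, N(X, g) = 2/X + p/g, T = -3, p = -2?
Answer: 2262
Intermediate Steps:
N(X, g) = -2/g + 2/X (N(X, g) = 2/X - 2/g = -2/g + 2/X)
B = -4 (B = -1*4 = -4)
C(h, n) = -20 + h*n
M(m) = -⅔ - 2/m (M(m) = -2/m + 2/(-3) = -2/m + 2*(-⅓) = -2/m - ⅔ = -⅔ - 2/m)
C(21, -17)/M(B) = (-20 + 21*(-17))/(-⅔ - 2/(-4)) = (-20 - 357)/(-⅔ - 2*(-¼)) = -377/(-⅔ + ½) = -377/(-⅙) = -377*(-6) = 2262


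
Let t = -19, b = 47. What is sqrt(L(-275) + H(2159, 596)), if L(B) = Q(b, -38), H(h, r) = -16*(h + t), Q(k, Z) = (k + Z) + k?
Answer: 2*I*sqrt(8546) ≈ 184.89*I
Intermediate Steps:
Q(k, Z) = Z + 2*k (Q(k, Z) = (Z + k) + k = Z + 2*k)
H(h, r) = 304 - 16*h (H(h, r) = -16*(h - 19) = -16*(-19 + h) = 304 - 16*h)
L(B) = 56 (L(B) = -38 + 2*47 = -38 + 94 = 56)
sqrt(L(-275) + H(2159, 596)) = sqrt(56 + (304 - 16*2159)) = sqrt(56 + (304 - 34544)) = sqrt(56 - 34240) = sqrt(-34184) = 2*I*sqrt(8546)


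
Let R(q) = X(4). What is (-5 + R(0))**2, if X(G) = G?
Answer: 1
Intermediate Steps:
R(q) = 4
(-5 + R(0))**2 = (-5 + 4)**2 = (-1)**2 = 1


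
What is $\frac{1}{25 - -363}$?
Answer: $\frac{1}{388} \approx 0.0025773$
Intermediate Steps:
$\frac{1}{25 - -363} = \frac{1}{25 + 363} = \frac{1}{388}$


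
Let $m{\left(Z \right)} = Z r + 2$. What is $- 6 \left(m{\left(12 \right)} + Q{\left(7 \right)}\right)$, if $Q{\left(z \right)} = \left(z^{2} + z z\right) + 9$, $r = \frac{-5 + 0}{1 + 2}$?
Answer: $-534$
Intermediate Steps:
$r = - \frac{5}{3} \approx -1.6667$
$Q{\left(z \right)} = 9 + 2 z^{2}$ ($Q{\left(z \right)} = \left(z^{2} + z^{2}\right) + 9 = 2 z^{2} + 9 = 9 + 2 z^{2}$)
$m{\left(Z \right)} = 2 - \frac{5 Z}{3}$ ($m{\left(Z \right)} = Z \left(- \frac{5}{3}\right) + 2 = - \frac{5 Z}{3} + 2 = 2 - \frac{5 Z}{3}$)
$- 6 \left(m{\left(12 \right)} + Q{\left(7 \right)}\right) = - 6 \left(\left(2 - 20\right) + \left(9 + 2 \cdot 7^{2}\right)\right) = - 6 \left(\left(2 - 20\right) + \left(9 + 2 \cdot 49\right)\right) = - 6 \left(-18 + \left(9 + 98\right)\right) = - 6 \left(-18 + 107\right) = \left(-6\right) 89 = -534$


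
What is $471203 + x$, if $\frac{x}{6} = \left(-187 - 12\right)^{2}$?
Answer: $708809$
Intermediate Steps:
$x = 237606$ ($x = 6 \left(-187 - 12\right)^{2} = 6 \left(-199\right)^{2} = 6 \cdot 39601 = 237606$)
$471203 + x = 471203 + 237606 = 708809$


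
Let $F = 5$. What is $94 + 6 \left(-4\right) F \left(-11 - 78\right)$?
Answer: $10774$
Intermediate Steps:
$94 + 6 \left(-4\right) F \left(-11 - 78\right) = 94 + 6 \left(-4\right) 5 \left(-11 - 78\right) = 94 + \left(-24\right) 5 \left(-89\right) = 94 - -10680 = 94 + 10680 = 10774$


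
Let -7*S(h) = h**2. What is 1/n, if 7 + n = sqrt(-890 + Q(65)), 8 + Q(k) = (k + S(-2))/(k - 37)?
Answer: -1372/185161 - 14*I*sqrt(175557)/185161 ≈ -0.0074098 - 0.03168*I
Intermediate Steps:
S(h) = -h**2/7
Q(k) = -8 + (-4/7 + k)/(-37 + k) (Q(k) = -8 + (k - 1/7*(-2)**2)/(k - 37) = -8 + (k - 1/7*4)/(-37 + k) = -8 + (k - 4/7)/(-37 + k) = -8 + (-4/7 + k)/(-37 + k))
n = -7 + I*sqrt(175557)/14 (n = -7 + sqrt(-890 + (2068 - 49*65)/(7*(-37 + 65))) = -7 + sqrt(-890 + (1/7)*(2068 - 3185)/28) = -7 + sqrt(-890 + (1/7)*(1/28)*(-1117)) = -7 + sqrt(-890 - 1117/196) = -7 + sqrt(-175557/196) = -7 + I*sqrt(175557)/14 ≈ -7.0 + 29.928*I)
1/n = 1/(-7 + I*sqrt(175557)/14)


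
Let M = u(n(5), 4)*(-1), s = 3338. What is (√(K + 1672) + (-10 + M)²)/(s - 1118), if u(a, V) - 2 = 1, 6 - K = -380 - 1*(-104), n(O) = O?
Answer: 169/2220 + √1954/2220 ≈ 0.096038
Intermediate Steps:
K = 282 (K = 6 - (-380 - 1*(-104)) = 6 - (-380 + 104) = 6 - 1*(-276) = 6 + 276 = 282)
u(a, V) = 3 (u(a, V) = 2 + 1 = 3)
M = -3 (M = 3*(-1) = -3)
(√(K + 1672) + (-10 + M)²)/(s - 1118) = (√(282 + 1672) + (-10 - 3)²)/(3338 - 1118) = (√1954 + (-13)²)/2220 = (√1954 + 169)*(1/2220) = (169 + √1954)*(1/2220) = 169/2220 + √1954/2220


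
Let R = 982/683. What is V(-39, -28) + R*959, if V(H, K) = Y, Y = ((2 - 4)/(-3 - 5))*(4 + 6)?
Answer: 1886891/1366 ≈ 1381.3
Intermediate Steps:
R = 982/683 (R = 982*(1/683) = 982/683 ≈ 1.4378)
Y = 5/2 (Y = -2/(-8)*10 = -2*(-⅛)*10 = (¼)*10 = 5/2 ≈ 2.5000)
V(H, K) = 5/2
V(-39, -28) + R*959 = 5/2 + (982/683)*959 = 5/2 + 941738/683 = 1886891/1366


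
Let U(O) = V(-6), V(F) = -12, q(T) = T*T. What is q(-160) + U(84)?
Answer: 25588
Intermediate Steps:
q(T) = T²
U(O) = -12
q(-160) + U(84) = (-160)² - 12 = 25600 - 12 = 25588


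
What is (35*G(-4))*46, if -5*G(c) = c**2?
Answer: -5152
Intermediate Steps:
G(c) = -c**2/5
(35*G(-4))*46 = (35*(-1/5*(-4)**2))*46 = (35*(-1/5*16))*46 = (35*(-16/5))*46 = -112*46 = -5152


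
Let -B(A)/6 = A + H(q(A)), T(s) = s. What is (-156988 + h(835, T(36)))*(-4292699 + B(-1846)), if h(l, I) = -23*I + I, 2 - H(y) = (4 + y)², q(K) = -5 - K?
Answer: -2546966016700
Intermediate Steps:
H(y) = 2 - (4 + y)²
B(A) = -12 - 6*A + 6*(-1 - A)² (B(A) = -6*(A + (2 - (4 + (-5 - A))²)) = -6*(A + (2 - (-1 - A)²)) = -6*(2 + A - (-1 - A)²) = -12 - 6*A + 6*(-1 - A)²)
h(l, I) = -22*I
(-156988 + h(835, T(36)))*(-4292699 + B(-1846)) = (-156988 - 22*36)*(-4292699 + (-6 + 6*(-1846) + 6*(-1846)²)) = (-156988 - 792)*(-4292699 + (-6 - 11076 + 6*3407716)) = -157780*(-4292699 + (-6 - 11076 + 20446296)) = -157780*(-4292699 + 20435214) = -157780*16142515 = -2546966016700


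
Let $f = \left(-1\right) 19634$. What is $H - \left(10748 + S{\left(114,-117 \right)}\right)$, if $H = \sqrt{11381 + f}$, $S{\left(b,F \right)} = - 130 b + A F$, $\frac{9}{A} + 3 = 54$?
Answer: $\frac{69575}{17} + 3 i \sqrt{917} \approx 4092.6 + 90.846 i$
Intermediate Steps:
$A = \frac{3}{17}$ ($A = \frac{9}{-3 + 54} = \frac{9}{51} = 9 \cdot \frac{1}{51} = \frac{3}{17} \approx 0.17647$)
$S{\left(b,F \right)} = - 130 b + \frac{3 F}{17}$
$f = -19634$
$H = 3 i \sqrt{917}$ ($H = \sqrt{11381 - 19634} = \sqrt{-8253} = 3 i \sqrt{917} \approx 90.846 i$)
$H - \left(10748 + S{\left(114,-117 \right)}\right) = 3 i \sqrt{917} - \left(10748 + \left(\left(-130\right) 114 + \frac{3}{17} \left(-117\right)\right)\right) = 3 i \sqrt{917} - \left(10748 - \frac{252291}{17}\right) = 3 i \sqrt{917} - - \frac{69575}{17} = 3 i \sqrt{917} + \frac{69575}{17} = \frac{69575}{17} + 3 i \sqrt{917}$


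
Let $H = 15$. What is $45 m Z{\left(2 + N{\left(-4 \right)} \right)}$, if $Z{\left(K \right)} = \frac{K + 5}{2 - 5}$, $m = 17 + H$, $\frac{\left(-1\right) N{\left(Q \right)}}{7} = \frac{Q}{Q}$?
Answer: $0$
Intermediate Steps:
$N{\left(Q \right)} = -7$ ($N{\left(Q \right)} = - 7 \frac{Q}{Q} = \left(-7\right) 1 = -7$)
$m = 32$ ($m = 17 + 15 = 32$)
$Z{\left(K \right)} = - \frac{5}{3} - \frac{K}{3}$ ($Z{\left(K \right)} = \frac{5 + K}{-3} = \left(5 + K\right) \left(- \frac{1}{3}\right) = - \frac{5}{3} - \frac{K}{3}$)
$45 m Z{\left(2 + N{\left(-4 \right)} \right)} = 45 \cdot 32 \left(- \frac{5}{3} - \frac{2 - 7}{3}\right) = 1440 \left(- \frac{5}{3} - - \frac{5}{3}\right) = 1440 \left(- \frac{5}{3} + \frac{5}{3}\right) = 1440 \cdot 0 = 0$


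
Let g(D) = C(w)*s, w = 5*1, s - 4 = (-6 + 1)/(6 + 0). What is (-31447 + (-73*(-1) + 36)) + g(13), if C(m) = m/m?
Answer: -188009/6 ≈ -31335.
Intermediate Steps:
s = 19/6 (s = 4 + (-6 + 1)/(6 + 0) = 4 - 5/6 = 4 - 5*⅙ = 4 - ⅚ = 19/6 ≈ 3.1667)
w = 5
C(m) = 1
g(D) = 19/6 (g(D) = 1*(19/6) = 19/6)
(-31447 + (-73*(-1) + 36)) + g(13) = (-31447 + (-73*(-1) + 36)) + 19/6 = (-31447 + (73 + 36)) + 19/6 = (-31447 + 109) + 19/6 = -31338 + 19/6 = -188009/6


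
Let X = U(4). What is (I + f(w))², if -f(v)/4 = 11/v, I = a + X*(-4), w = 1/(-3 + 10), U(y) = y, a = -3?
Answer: 106929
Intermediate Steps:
X = 4
w = ⅐ (w = 1/7 = ⅐ ≈ 0.14286)
I = -19 (I = -3 + 4*(-4) = -3 - 16 = -19)
f(v) = -44/v
(I + f(w))² = (-19 - 44/⅐)² = (-19 - 44*7)² = (-19 - 308)² = (-327)² = 106929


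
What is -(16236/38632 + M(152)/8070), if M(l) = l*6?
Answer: -629761/1180910 ≈ -0.53328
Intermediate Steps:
M(l) = 6*l
-(16236/38632 + M(152)/8070) = -(16236/38632 + (6*152)/8070) = -(16236*(1/38632) + 912*(1/8070)) = -(369/878 + 152/1345) = -1*629761/1180910 = -629761/1180910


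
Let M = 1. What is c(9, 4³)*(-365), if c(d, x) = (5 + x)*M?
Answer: -25185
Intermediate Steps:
c(d, x) = 5 + x (c(d, x) = (5 + x)*1 = 5 + x)
c(9, 4³)*(-365) = (5 + 4³)*(-365) = (5 + 64)*(-365) = 69*(-365) = -25185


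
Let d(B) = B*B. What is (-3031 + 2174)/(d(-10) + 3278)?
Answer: -857/3378 ≈ -0.25370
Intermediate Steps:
d(B) = B²
(-3031 + 2174)/(d(-10) + 3278) = (-3031 + 2174)/((-10)² + 3278) = -857/(100 + 3278) = -857/3378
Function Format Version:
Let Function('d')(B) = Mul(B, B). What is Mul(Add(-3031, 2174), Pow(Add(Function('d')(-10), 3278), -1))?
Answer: Rational(-857, 3378) ≈ -0.25370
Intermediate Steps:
Function('d')(B) = Pow(B, 2)
Mul(Add(-3031, 2174), Pow(Add(Function('d')(-10), 3278), -1)) = Mul(Add(-3031, 2174), Pow(Add(Pow(-10, 2), 3278), -1)) = Mul(-857, Pow(Add(100, 3278), -1)) = Mul(-857, Pow(3378, -1)) = Mul(-857, Rational(1, 3378)) = Rational(-857, 3378)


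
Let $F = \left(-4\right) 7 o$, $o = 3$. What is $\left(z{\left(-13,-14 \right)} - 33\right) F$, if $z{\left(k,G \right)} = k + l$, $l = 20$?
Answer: $2184$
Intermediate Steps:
$z{\left(k,G \right)} = 20 + k$ ($z{\left(k,G \right)} = k + 20 = 20 + k$)
$F = -84$ ($F = \left(-4\right) 7 \cdot 3 = \left(-28\right) 3 = -84$)
$\left(z{\left(-13,-14 \right)} - 33\right) F = \left(\left(20 - 13\right) - 33\right) \left(-84\right) = \left(7 - 33\right) \left(-84\right) = \left(-26\right) \left(-84\right) = 2184$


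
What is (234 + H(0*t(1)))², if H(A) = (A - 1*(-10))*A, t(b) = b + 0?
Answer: 54756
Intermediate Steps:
t(b) = b
H(A) = A*(10 + A) (H(A) = (A + 10)*A = (10 + A)*A = A*(10 + A))
(234 + H(0*t(1)))² = (234 + (0*1)*(10 + 0*1))² = (234 + 0*(10 + 0))² = (234 + 0*10)² = (234 + 0)² = 234² = 54756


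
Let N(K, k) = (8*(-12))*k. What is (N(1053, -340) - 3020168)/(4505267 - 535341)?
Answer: -1493764/1984963 ≈ -0.75254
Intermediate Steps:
N(K, k) = -96*k
(N(1053, -340) - 3020168)/(4505267 - 535341) = (-96*(-340) - 3020168)/(4505267 - 535341) = (32640 - 3020168)/3969926 = -2987528*1/3969926 = -1493764/1984963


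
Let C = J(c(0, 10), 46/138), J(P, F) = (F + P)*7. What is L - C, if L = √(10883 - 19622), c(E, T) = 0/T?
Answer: -7/3 + 3*I*√971 ≈ -2.3333 + 93.483*I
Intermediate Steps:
c(E, T) = 0
L = 3*I*√971 (L = √(-8739) = 3*I*√971 ≈ 93.483*I)
J(P, F) = 7*F + 7*P
C = 7/3 (C = 7*(46/138) + 7*0 = 7*(46*(1/138)) + 0 = 7*(⅓) + 0 = 7/3 + 0 = 7/3 ≈ 2.3333)
L - C = 3*I*√971 - 1*7/3 = 3*I*√971 - 7/3 = -7/3 + 3*I*√971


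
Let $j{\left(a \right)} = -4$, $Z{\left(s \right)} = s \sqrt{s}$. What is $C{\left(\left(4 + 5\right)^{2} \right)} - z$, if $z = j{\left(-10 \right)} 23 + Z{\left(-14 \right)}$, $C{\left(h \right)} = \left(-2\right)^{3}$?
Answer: $84 + 14 i \sqrt{14} \approx 84.0 + 52.383 i$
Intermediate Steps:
$C{\left(h \right)} = -8$
$Z{\left(s \right)} = s^{\frac{3}{2}}$
$z = -92 - 14 i \sqrt{14}$ ($z = \left(-4\right) 23 + \left(-14\right)^{\frac{3}{2}} = -92 - 14 i \sqrt{14} \approx -92.0 - 52.383 i$)
$C{\left(\left(4 + 5\right)^{2} \right)} - z = -8 - \left(-92 - 14 i \sqrt{14}\right) = -8 + \left(92 + 14 i \sqrt{14}\right) = 84 + 14 i \sqrt{14}$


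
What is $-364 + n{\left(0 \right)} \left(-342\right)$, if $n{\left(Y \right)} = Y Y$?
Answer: $-364$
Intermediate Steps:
$n{\left(Y \right)} = Y^{2}$
$-364 + n{\left(0 \right)} \left(-342\right) = -364 + 0^{2} \left(-342\right) = -364 + 0 \left(-342\right) = -364 + 0 = -364$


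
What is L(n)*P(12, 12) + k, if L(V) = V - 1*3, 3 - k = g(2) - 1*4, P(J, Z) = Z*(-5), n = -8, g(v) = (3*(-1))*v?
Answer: 673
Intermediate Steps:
g(v) = -3*v
P(J, Z) = -5*Z
k = 13 (k = 3 - (-3*2 - 1*4) = 3 - (-6 - 4) = 3 - 1*(-10) = 3 + 10 = 13)
L(V) = -3 + V (L(V) = V - 3 = -3 + V)
L(n)*P(12, 12) + k = (-3 - 8)*(-5*12) + 13 = -11*(-60) + 13 = 660 + 13 = 673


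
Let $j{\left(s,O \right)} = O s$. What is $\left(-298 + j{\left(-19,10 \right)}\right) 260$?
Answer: $-126880$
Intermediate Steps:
$\left(-298 + j{\left(-19,10 \right)}\right) 260 = \left(-298 + 10 \left(-19\right)\right) 260 = \left(-298 - 190\right) 260 = \left(-488\right) 260 = -126880$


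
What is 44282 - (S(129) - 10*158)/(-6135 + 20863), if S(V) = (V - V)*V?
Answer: 163046719/3682 ≈ 44282.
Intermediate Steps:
S(V) = 0 (S(V) = 0*V = 0)
44282 - (S(129) - 10*158)/(-6135 + 20863) = 44282 - (0 - 10*158)/(-6135 + 20863) = 44282 - (0 - 1580)/14728 = 44282 - (-1580)/14728 = 44282 - 1*(-395/3682) = 44282 + 395/3682 = 163046719/3682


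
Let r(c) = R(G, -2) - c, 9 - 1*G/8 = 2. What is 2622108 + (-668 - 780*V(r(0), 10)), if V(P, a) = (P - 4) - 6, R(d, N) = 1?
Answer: 2628460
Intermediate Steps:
G = 56 (G = 72 - 8*2 = 72 - 16 = 56)
r(c) = 1 - c
V(P, a) = -10 + P (V(P, a) = (-4 + P) - 6 = -10 + P)
2622108 + (-668 - 780*V(r(0), 10)) = 2622108 + (-668 - 780*(-10 + (1 - 1*0))) = 2622108 + (-668 - 780*(-10 + (1 + 0))) = 2622108 + (-668 - 780*(-10 + 1)) = 2622108 + (-668 - 780*(-9)) = 2622108 + (-668 + 7020) = 2622108 + 6352 = 2628460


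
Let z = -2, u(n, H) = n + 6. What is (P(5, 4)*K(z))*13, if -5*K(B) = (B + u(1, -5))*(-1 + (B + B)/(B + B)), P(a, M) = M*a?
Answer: 0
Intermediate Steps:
u(n, H) = 6 + n
K(B) = 0 (K(B) = -(B + (6 + 1))*(-1 + (B + B)/(B + B))/5 = -(B + 7)*(-1 + (2*B)/((2*B)))/5 = -(7 + B)*(-1 + (2*B)*(1/(2*B)))/5 = -(7 + B)*(-1 + 1)/5 = -(7 + B)*0/5 = -1/5*0 = 0)
(P(5, 4)*K(z))*13 = ((4*5)*0)*13 = (20*0)*13 = 0*13 = 0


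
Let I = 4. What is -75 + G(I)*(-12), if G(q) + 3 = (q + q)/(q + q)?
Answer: -51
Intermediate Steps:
G(q) = -2 (G(q) = -3 + (q + q)/(q + q) = -3 + (2*q)/((2*q)) = -3 + (2*q)*(1/(2*q)) = -3 + 1 = -2)
-75 + G(I)*(-12) = -75 - 2*(-12) = -75 + 24 = -51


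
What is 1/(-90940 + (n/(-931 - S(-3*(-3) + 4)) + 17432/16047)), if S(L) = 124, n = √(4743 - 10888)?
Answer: -5212815838788301380/474047809651133479198781 + 54333810099*I*√6145/474047809651133479198781 ≈ -1.0996e-5 + 8.9848e-12*I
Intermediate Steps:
n = I*√6145 (n = √(-6145) = I*√6145 ≈ 78.39*I)
1/(-90940 + (n/(-931 - S(-3*(-3) + 4)) + 17432/16047)) = 1/(-90940 + ((I*√6145)/(-931 - 1*124) + 17432/16047)) = 1/(-90940 + ((I*√6145)/(-931 - 124) + 17432*(1/16047))) = 1/(-90940 + ((I*√6145)/(-1055) + 17432/16047)) = 1/(-90940 + ((I*√6145)*(-1/1055) + 17432/16047)) = 1/(-90940 + (-I*√6145/1055 + 17432/16047)) = 1/(-90940 + (17432/16047 - I*√6145/1055)) = 1/(-1459296748/16047 - I*√6145/1055)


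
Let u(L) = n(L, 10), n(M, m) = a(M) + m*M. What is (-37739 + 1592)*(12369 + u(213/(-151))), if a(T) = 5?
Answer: -67462736568/151 ≈ -4.4677e+8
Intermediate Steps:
n(M, m) = 5 + M*m (n(M, m) = 5 + m*M = 5 + M*m)
u(L) = 5 + 10*L (u(L) = 5 + L*10 = 5 + 10*L)
(-37739 + 1592)*(12369 + u(213/(-151))) = (-37739 + 1592)*(12369 + (5 + 10*(213/(-151)))) = -36147*(12369 + (5 + 10*(213*(-1/151)))) = -36147*(12369 + (5 + 10*(-213/151))) = -36147*(12369 + (5 - 2130/151)) = -36147*(12369 - 1375/151) = -36147*1866344/151 = -67462736568/151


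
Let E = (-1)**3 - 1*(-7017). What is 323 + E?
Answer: 7339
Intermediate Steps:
E = 7016 (E = -1 + 7017 = 7016)
323 + E = 323 + 7016 = 7339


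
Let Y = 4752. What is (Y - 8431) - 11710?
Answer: -15389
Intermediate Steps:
(Y - 8431) - 11710 = (4752 - 8431) - 11710 = -3679 - 11710 = -15389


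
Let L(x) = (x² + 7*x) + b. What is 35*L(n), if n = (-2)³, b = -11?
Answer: -105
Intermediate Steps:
n = -8
L(x) = -11 + x² + 7*x (L(x) = (x² + 7*x) - 11 = -11 + x² + 7*x)
35*L(n) = 35*(-11 + (-8)² + 7*(-8)) = 35*(-11 + 64 - 56) = 35*(-3) = -105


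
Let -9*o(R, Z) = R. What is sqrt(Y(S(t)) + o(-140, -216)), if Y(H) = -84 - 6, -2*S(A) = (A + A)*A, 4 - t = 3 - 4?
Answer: I*sqrt(670)/3 ≈ 8.6281*I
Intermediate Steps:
o(R, Z) = -R/9
t = 5 (t = 4 - (3 - 4) = 4 - 1*(-1) = 4 + 1 = 5)
S(A) = -A**2 (S(A) = -(A + A)*A/2 = -2*A*A/2 = -A**2)
Y(H) = -90
sqrt(Y(S(t)) + o(-140, -216)) = sqrt(-90 - 1/9*(-140)) = sqrt(-90 + 140/9) = sqrt(-670/9) = I*sqrt(670)/3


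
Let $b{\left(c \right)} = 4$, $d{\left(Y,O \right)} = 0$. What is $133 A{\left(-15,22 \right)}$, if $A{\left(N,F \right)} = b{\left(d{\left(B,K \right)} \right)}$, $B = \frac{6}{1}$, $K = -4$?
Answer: $532$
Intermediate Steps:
$B = 6$ ($B = 6 \cdot 1 = 6$)
$A{\left(N,F \right)} = 4$
$133 A{\left(-15,22 \right)} = 133 \cdot 4 = 532$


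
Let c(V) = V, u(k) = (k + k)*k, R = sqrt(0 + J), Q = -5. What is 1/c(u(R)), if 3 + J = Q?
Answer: -1/16 ≈ -0.062500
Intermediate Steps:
J = -8 (J = -3 - 5 = -8)
R = 2*I*sqrt(2) (R = sqrt(0 - 8) = sqrt(-8) = 2*I*sqrt(2) ≈ 2.8284*I)
u(k) = 2*k**2 (u(k) = (2*k)*k = 2*k**2)
1/c(u(R)) = 1/(2*(2*I*sqrt(2))**2) = 1/(2*(-8)) = 1/(-16) = -1/16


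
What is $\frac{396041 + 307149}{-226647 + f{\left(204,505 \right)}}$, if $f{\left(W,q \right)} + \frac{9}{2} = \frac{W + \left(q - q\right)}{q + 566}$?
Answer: $- \frac{5906796}{1903871} \approx -3.1025$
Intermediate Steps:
$f{\left(W,q \right)} = - \frac{9}{2} + \frac{W}{566 + q}$ ($f{\left(W,q \right)} = - \frac{9}{2} + \frac{W + \left(q - q\right)}{q + 566} = - \frac{9}{2} + \frac{W + 0}{566 + q} = - \frac{9}{2} + \frac{W}{566 + q}$)
$\frac{396041 + 307149}{-226647 + f{\left(204,505 \right)}} = \frac{396041 + 307149}{-226647 + \frac{-2547 + 204 - \frac{4545}{2}}{566 + 505}} = \frac{703190}{-226647 + \frac{-2547 + 204 - \frac{4545}{2}}{1071}} = \frac{703190}{-226647 + \frac{1}{1071} \left(- \frac{9231}{2}\right)} = \frac{703190}{-226647 - \frac{181}{42}} = \frac{703190}{- \frac{9519355}{42}} = 703190 \left(- \frac{42}{9519355}\right) = - \frac{5906796}{1903871}$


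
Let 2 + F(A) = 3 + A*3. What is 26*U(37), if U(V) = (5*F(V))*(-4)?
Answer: -58240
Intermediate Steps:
F(A) = 1 + 3*A (F(A) = -2 + (3 + A*3) = -2 + (3 + 3*A) = 1 + 3*A)
U(V) = -20 - 60*V (U(V) = (5*(1 + 3*V))*(-4) = (5 + 15*V)*(-4) = -20 - 60*V)
26*U(37) = 26*(-20 - 60*37) = 26*(-20 - 2220) = 26*(-2240) = -58240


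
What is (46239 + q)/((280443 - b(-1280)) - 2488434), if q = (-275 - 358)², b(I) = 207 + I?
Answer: -223464/1103459 ≈ -0.20251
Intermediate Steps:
q = 400689 (q = (-633)² = 400689)
(46239 + q)/((280443 - b(-1280)) - 2488434) = (46239 + 400689)/((280443 - (207 - 1280)) - 2488434) = 446928/((280443 - 1*(-1073)) - 2488434) = 446928/((280443 + 1073) - 2488434) = 446928/(281516 - 2488434) = 446928/(-2206918) = 446928*(-1/2206918) = -223464/1103459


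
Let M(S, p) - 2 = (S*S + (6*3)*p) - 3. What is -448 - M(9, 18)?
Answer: -852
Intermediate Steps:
M(S, p) = -1 + S² + 18*p (M(S, p) = 2 + ((S*S + (6*3)*p) - 3) = 2 + ((S² + 18*p) - 3) = 2 + (-3 + S² + 18*p) = -1 + S² + 18*p)
-448 - M(9, 18) = -448 - (-1 + 9² + 18*18) = -448 - (-1 + 81 + 324) = -448 - 1*404 = -448 - 404 = -852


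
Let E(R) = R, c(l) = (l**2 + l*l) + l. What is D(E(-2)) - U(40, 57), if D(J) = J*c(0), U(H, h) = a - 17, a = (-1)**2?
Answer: 16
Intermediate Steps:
a = 1
c(l) = l + 2*l**2 (c(l) = (l**2 + l**2) + l = 2*l**2 + l = l + 2*l**2)
U(H, h) = -16 (U(H, h) = 1 - 17 = -16)
D(J) = 0 (D(J) = J*(0*(1 + 2*0)) = J*(0*(1 + 0)) = J*(0*1) = J*0 = 0)
D(E(-2)) - U(40, 57) = 0 - 1*(-16) = 0 + 16 = 16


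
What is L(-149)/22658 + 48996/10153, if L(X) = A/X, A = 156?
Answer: 82705484982/17138477213 ≈ 4.8257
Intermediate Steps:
L(X) = 156/X
L(-149)/22658 + 48996/10153 = (156/(-149))/22658 + 48996/10153 = (156*(-1/149))*(1/22658) + 48996*(1/10153) = -156/149*1/22658 + 48996/10153 = -78/1688021 + 48996/10153 = 82705484982/17138477213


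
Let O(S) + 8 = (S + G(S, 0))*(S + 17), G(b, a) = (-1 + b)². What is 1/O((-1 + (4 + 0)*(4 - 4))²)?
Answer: ⅒ ≈ 0.10000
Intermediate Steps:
O(S) = -8 + (17 + S)*(S + (-1 + S)²) (O(S) = -8 + (S + (-1 + S)²)*(S + 17) = -8 + (S + (-1 + S)²)*(17 + S) = -8 + (17 + S)*(S + (-1 + S)²))
1/O((-1 + (4 + 0)*(4 - 4))²) = 1/(9 + ((-1 + (4 + 0)*(4 - 4))²)³ - 16*(-1 + (4 + 0)*(4 - 4))² + 16*((-1 + (4 + 0)*(4 - 4))²)²) = 1/(9 + ((-1 + 4*0)²)³ - 16*(-1 + 4*0)² + 16*((-1 + 4*0)²)²) = 1/(9 + ((-1 + 0)²)³ - 16*(-1 + 0)² + 16*((-1 + 0)²)²) = 1/(9 + ((-1)²)³ - 16*(-1)² + 16*((-1)²)²) = 1/(9 + 1³ - 16*1 + 16*1²) = 1/(9 + 1 - 16 + 16*1) = 1/(9 + 1 - 16 + 16) = 1/10 = ⅒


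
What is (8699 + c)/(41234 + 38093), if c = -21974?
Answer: -13275/79327 ≈ -0.16735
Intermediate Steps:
(8699 + c)/(41234 + 38093) = (8699 - 21974)/(41234 + 38093) = -13275/79327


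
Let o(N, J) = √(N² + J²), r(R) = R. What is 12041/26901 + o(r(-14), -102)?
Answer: 12041/26901 + 10*√106 ≈ 103.40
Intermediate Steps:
o(N, J) = √(J² + N²)
12041/26901 + o(r(-14), -102) = 12041/26901 + √((-102)² + (-14)²) = 12041*(1/26901) + √(10404 + 196) = 12041/26901 + √10600 = 12041/26901 + 10*√106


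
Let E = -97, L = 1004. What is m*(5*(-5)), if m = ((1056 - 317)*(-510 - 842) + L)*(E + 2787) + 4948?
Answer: 67123715300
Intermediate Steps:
m = -2684948612 (m = ((1056 - 317)*(-510 - 842) + 1004)*(-97 + 2787) + 4948 = (739*(-1352) + 1004)*2690 + 4948 = (-999128 + 1004)*2690 + 4948 = -998124*2690 + 4948 = -2684953560 + 4948 = -2684948612)
m*(5*(-5)) = -13424743060*(-5) = -2684948612*(-25) = 67123715300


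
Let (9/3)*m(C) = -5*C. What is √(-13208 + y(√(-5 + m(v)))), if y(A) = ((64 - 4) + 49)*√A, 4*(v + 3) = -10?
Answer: √(-475488 + 654*√5*6^(¾))/6 ≈ 114.25*I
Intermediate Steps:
v = -11/2 (v = -3 + (¼)*(-10) = -3 - 5/2 = -11/2 ≈ -5.5000)
m(C) = -5*C/3 (m(C) = (-5*C)/3 = -5*C/3)
y(A) = 109*√A (y(A) = (60 + 49)*√A = 109*√A)
√(-13208 + y(√(-5 + m(v)))) = √(-13208 + 109*√(√(-5 - 5/3*(-11/2)))) = √(-13208 + 109*√(√(-5 + 55/6))) = √(-13208 + 109*√(√(25/6))) = √(-13208 + 109*√(5*√6/6)) = √(-13208 + 109*(6^(¾)*(6*√5)/36)) = √(-13208 + 109*√5*6^(¾)/6)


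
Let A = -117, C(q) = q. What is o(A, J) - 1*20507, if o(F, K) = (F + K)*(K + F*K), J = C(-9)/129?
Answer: -39669275/1849 ≈ -21454.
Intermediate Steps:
J = -3/43 (J = -9/129 = -9*1/129 = -3/43 ≈ -0.069767)
o(A, J) - 1*20507 = -3*(-117 - 3/43 + (-117)² - 117*(-3/43))/43 - 1*20507 = -3*(-117 - 3/43 + 13689 + 351/43)/43 - 20507 = -3/43*583944/43 - 20507 = -1751832/1849 - 20507 = -39669275/1849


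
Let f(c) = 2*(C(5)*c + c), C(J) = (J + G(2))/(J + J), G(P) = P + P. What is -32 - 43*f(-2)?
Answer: 1474/5 ≈ 294.80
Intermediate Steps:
G(P) = 2*P
C(J) = (4 + J)/(2*J) (C(J) = (J + 2*2)/(J + J) = (J + 4)/((2*J)) = (4 + J)*(1/(2*J)) = (4 + J)/(2*J))
f(c) = 19*c/5 (f(c) = 2*(((1/2)*(4 + 5)/5)*c + c) = 2*(((1/2)*(1/5)*9)*c + c) = 2*(9*c/10 + c) = 2*(19*c/10) = 19*c/5)
-32 - 43*f(-2) = -32 - 817*(-2)/5 = -32 - 43*(-38/5) = -32 + 1634/5 = 1474/5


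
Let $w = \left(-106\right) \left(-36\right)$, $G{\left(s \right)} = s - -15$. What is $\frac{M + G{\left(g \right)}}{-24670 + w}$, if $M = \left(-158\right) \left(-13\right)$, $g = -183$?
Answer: $- \frac{943}{10427} \approx -0.090438$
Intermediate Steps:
$G{\left(s \right)} = 15 + s$ ($G{\left(s \right)} = s + 15 = 15 + s$)
$M = 2054$
$w = 3816$
$\frac{M + G{\left(g \right)}}{-24670 + w} = \frac{2054 + \left(15 - 183\right)}{-24670 + 3816} = \frac{2054 - 168}{-20854} = 1886 \left(- \frac{1}{20854}\right) = - \frac{943}{10427}$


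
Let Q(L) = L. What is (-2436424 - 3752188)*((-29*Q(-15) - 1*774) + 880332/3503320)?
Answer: 918038157981822/437915 ≈ 2.0964e+9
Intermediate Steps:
(-2436424 - 3752188)*((-29*Q(-15) - 1*774) + 880332/3503320) = (-2436424 - 3752188)*((-29*(-15) - 1*774) + 880332/3503320) = -6188612*((435 - 774) + 880332*(1/3503320)) = -6188612*(-339 + 220083/875830) = -6188612*(-296686287/875830) = 918038157981822/437915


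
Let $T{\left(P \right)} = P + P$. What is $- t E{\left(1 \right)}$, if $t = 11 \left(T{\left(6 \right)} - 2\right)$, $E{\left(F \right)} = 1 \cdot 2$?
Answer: $-220$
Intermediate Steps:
$T{\left(P \right)} = 2 P$
$E{\left(F \right)} = 2$
$t = 110$ ($t = 11 \left(2 \cdot 6 - 2\right) = 11 \left(12 - 2\right) = 11 \cdot 10 = 110$)
$- t E{\left(1 \right)} = \left(-1\right) 110 \cdot 2 = \left(-110\right) 2 = -220$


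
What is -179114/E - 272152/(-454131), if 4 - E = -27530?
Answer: -946766497/160308243 ≈ -5.9059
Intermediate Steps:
E = 27534 (E = 4 - 1*(-27530) = 4 + 27530 = 27534)
-179114/E - 272152/(-454131) = -179114/27534 - 272152/(-454131) = -179114*1/27534 - 272152*(-1/454131) = -6889/1059 + 272152/454131 = -946766497/160308243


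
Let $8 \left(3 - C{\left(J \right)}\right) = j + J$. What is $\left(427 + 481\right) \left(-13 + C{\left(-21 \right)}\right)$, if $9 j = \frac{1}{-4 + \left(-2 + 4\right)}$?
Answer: $- \frac{240847}{36} \approx -6690.2$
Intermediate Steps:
$j = - \frac{1}{18}$ ($j = \frac{1}{9 \left(-4 + \left(-2 + 4\right)\right)} = \frac{1}{9 \left(-4 + 2\right)} = \frac{1}{9 \left(-2\right)} = \frac{1}{9} \left(- \frac{1}{2}\right) = - \frac{1}{18} \approx -0.055556$)
$C{\left(J \right)} = \frac{433}{144} - \frac{J}{8}$ ($C{\left(J \right)} = 3 - \frac{- \frac{1}{18} + J}{8} = 3 - \left(- \frac{1}{144} + \frac{J}{8}\right) = \frac{433}{144} - \frac{J}{8}$)
$\left(427 + 481\right) \left(-13 + C{\left(-21 \right)}\right) = \left(427 + 481\right) \left(-13 + \left(\frac{433}{144} - - \frac{21}{8}\right)\right) = 908 \left(-13 + \left(\frac{433}{144} + \frac{21}{8}\right)\right) = 908 \left(-13 + \frac{811}{144}\right) = 908 \left(- \frac{1061}{144}\right) = - \frac{240847}{36}$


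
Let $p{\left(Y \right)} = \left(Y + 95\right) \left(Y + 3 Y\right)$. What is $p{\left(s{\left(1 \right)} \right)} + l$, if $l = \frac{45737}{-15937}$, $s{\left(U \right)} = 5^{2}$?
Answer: $\frac{191198263}{15937} \approx 11997.0$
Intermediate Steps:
$s{\left(U \right)} = 25$
$l = - \frac{45737}{15937}$ ($l = 45737 \left(- \frac{1}{15937}\right) = - \frac{45737}{15937} \approx -2.8699$)
$p{\left(Y \right)} = 4 Y \left(95 + Y\right)$ ($p{\left(Y \right)} = \left(95 + Y\right) 4 Y = 4 Y \left(95 + Y\right)$)
$p{\left(s{\left(1 \right)} \right)} + l = 4 \cdot 25 \left(95 + 25\right) - \frac{45737}{15937} = 4 \cdot 25 \cdot 120 - \frac{45737}{15937} = 12000 - \frac{45737}{15937} = \frac{191198263}{15937}$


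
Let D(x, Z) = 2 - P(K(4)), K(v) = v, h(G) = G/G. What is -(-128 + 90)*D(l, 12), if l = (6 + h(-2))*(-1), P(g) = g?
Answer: -76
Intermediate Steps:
h(G) = 1
l = -7 (l = (6 + 1)*(-1) = 7*(-1) = -7)
D(x, Z) = -2 (D(x, Z) = 2 - 1*4 = 2 - 4 = -2)
-(-128 + 90)*D(l, 12) = -(-128 + 90)*(-2) = -(-38)*(-2) = -1*76 = -76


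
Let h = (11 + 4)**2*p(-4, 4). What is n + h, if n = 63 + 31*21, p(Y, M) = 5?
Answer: 1839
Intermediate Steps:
h = 1125 (h = (11 + 4)**2*5 = 15**2*5 = 225*5 = 1125)
n = 714 (n = 63 + 651 = 714)
n + h = 714 + 1125 = 1839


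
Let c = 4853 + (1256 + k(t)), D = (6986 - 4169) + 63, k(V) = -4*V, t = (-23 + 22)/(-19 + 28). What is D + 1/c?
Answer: 158356809/54985 ≈ 2880.0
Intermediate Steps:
t = -⅑ (t = -1/9 = -1*⅑ = -⅑ ≈ -0.11111)
D = 2880 (D = 2817 + 63 = 2880)
c = 54985/9 (c = 4853 + (1256 - 4*(-⅑)) = 4853 + (1256 + 4/9) = 4853 + 11308/9 = 54985/9 ≈ 6109.4)
D + 1/c = 2880 + 1/(54985/9) = 2880 + 9/54985 = 158356809/54985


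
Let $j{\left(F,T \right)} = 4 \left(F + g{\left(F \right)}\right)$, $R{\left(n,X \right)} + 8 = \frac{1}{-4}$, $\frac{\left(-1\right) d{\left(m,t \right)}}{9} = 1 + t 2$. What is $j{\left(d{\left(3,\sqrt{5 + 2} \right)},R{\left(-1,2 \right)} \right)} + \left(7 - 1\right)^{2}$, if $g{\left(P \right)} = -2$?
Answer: $-8 - 72 \sqrt{7} \approx -198.49$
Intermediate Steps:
$d{\left(m,t \right)} = -9 - 18 t$ ($d{\left(m,t \right)} = - 9 \left(1 + t 2\right) = - 9 \left(1 + 2 t\right) = -9 - 18 t$)
$R{\left(n,X \right)} = - \frac{33}{4}$ ($R{\left(n,X \right)} = -8 + \frac{1}{-4} = -8 - \frac{1}{4} = - \frac{33}{4}$)
$j{\left(F,T \right)} = -8 + 4 F$ ($j{\left(F,T \right)} = 4 \left(F - 2\right) = 4 \left(-2 + F\right) = -8 + 4 F$)
$j{\left(d{\left(3,\sqrt{5 + 2} \right)},R{\left(-1,2 \right)} \right)} + \left(7 - 1\right)^{2} = \left(-8 + 4 \left(-9 - 18 \sqrt{5 + 2}\right)\right) + \left(7 - 1\right)^{2} = \left(-8 + 4 \left(-9 - 18 \sqrt{7}\right)\right) + 6^{2} = \left(-8 - \left(36 + 72 \sqrt{7}\right)\right) + 36 = \left(-44 - 72 \sqrt{7}\right) + 36 = -8 - 72 \sqrt{7}$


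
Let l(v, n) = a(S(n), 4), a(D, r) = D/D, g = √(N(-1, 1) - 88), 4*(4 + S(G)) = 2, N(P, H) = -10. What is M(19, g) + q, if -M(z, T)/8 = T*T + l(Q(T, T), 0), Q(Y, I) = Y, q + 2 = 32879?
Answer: 33653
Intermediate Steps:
q = 32877 (q = -2 + 32879 = 32877)
S(G) = -7/2 (S(G) = -4 + (¼)*2 = -4 + ½ = -7/2)
g = 7*I*√2 (g = √(-10 - 88) = √(-98) = 7*I*√2 ≈ 9.8995*I)
a(D, r) = 1
l(v, n) = 1
M(z, T) = -8 - 8*T² (M(z, T) = -8*(T*T + 1) = -8*(T² + 1) = -8*(1 + T²) = -8 - 8*T²)
M(19, g) + q = (-8 - 8*(7*I*√2)²) + 32877 = (-8 - 8*(-98)) + 32877 = (-8 + 784) + 32877 = 776 + 32877 = 33653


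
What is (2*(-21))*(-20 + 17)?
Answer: 126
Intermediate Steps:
(2*(-21))*(-20 + 17) = -42*(-3) = 126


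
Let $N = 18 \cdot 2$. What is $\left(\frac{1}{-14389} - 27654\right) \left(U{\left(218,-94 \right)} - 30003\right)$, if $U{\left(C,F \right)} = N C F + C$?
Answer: $\frac{305397346132279}{14389} \approx 2.1224 \cdot 10^{10}$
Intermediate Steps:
$N = 36$
$U{\left(C,F \right)} = C + 36 C F$ ($U{\left(C,F \right)} = 36 C F + C = C + 36 C F$)
$\left(\frac{1}{-14389} - 27654\right) \left(U{\left(218,-94 \right)} - 30003\right) = \left(\frac{1}{-14389} - 27654\right) \left(218 \left(1 + 36 \left(-94\right)\right) - 30003\right) = \left(- \frac{1}{14389} - 27654\right) \left(218 \left(1 - 3384\right) - 30003\right) = - \frac{397913407 \left(218 \left(-3383\right) - 30003\right)}{14389} = - \frac{397913407 \left(-737494 - 30003\right)}{14389} = \left(- \frac{397913407}{14389}\right) \left(-767497\right) = \frac{305397346132279}{14389}$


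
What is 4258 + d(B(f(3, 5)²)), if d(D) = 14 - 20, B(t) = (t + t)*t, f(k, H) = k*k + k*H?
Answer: 4252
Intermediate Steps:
f(k, H) = k² + H*k
B(t) = 2*t² (B(t) = (2*t)*t = 2*t²)
d(D) = -6
4258 + d(B(f(3, 5)²)) = 4258 - 6 = 4252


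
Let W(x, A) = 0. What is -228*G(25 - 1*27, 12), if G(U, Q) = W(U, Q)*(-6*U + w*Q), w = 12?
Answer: 0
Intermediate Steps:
G(U, Q) = 0 (G(U, Q) = 0*(-6*U + 12*Q) = 0)
-228*G(25 - 1*27, 12) = -228*0 = 0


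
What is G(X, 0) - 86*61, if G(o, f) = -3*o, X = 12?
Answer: -5282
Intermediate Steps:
G(X, 0) - 86*61 = -3*12 - 86*61 = -36 - 5246 = -5282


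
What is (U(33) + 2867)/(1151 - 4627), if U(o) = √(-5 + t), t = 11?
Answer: -2867/3476 - √6/3476 ≈ -0.82550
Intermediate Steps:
U(o) = √6 (U(o) = √(-5 + 11) = √6)
(U(33) + 2867)/(1151 - 4627) = (√6 + 2867)/(1151 - 4627) = (2867 + √6)/(-3476) = (2867 + √6)*(-1/3476) = -2867/3476 - √6/3476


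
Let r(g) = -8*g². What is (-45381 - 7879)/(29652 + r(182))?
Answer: 2663/11767 ≈ 0.22631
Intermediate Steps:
(-45381 - 7879)/(29652 + r(182)) = (-45381 - 7879)/(29652 - 8*182²) = -53260/(29652 - 8*33124) = -53260/(29652 - 264992) = -53260/(-235340) = -53260*(-1/235340) = 2663/11767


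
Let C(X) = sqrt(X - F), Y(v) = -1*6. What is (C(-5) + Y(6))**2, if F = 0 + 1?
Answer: (6 - I*sqrt(6))**2 ≈ 30.0 - 29.394*I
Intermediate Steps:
Y(v) = -6
F = 1
C(X) = sqrt(-1 + X) (C(X) = sqrt(X - 1*1) = sqrt(X - 1) = sqrt(-1 + X))
(C(-5) + Y(6))**2 = (sqrt(-1 - 5) - 6)**2 = (sqrt(-6) - 6)**2 = (I*sqrt(6) - 6)**2 = (-6 + I*sqrt(6))**2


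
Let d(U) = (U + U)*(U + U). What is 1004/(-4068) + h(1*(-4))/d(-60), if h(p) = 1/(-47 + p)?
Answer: -20481713/82987200 ≈ -0.24681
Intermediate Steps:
d(U) = 4*U² (d(U) = (2*U)*(2*U) = 4*U²)
1004/(-4068) + h(1*(-4))/d(-60) = 1004/(-4068) + 1/((-47 + 1*(-4))*((4*(-60)²))) = 1004*(-1/4068) + 1/((-47 - 4)*((4*3600))) = -251/1017 + 1/(-51*14400) = -251/1017 - 1/51*1/14400 = -251/1017 - 1/734400 = -20481713/82987200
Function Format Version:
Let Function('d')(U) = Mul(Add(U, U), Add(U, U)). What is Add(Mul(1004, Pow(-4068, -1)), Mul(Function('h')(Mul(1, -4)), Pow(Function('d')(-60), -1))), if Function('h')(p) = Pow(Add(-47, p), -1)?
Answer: Rational(-20481713, 82987200) ≈ -0.24681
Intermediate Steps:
Function('d')(U) = Mul(4, Pow(U, 2)) (Function('d')(U) = Mul(Mul(2, U), Mul(2, U)) = Mul(4, Pow(U, 2)))
Add(Mul(1004, Pow(-4068, -1)), Mul(Function('h')(Mul(1, -4)), Pow(Function('d')(-60), -1))) = Add(Mul(1004, Pow(-4068, -1)), Mul(Pow(Add(-47, Mul(1, -4)), -1), Pow(Mul(4, Pow(-60, 2)), -1))) = Add(Mul(1004, Rational(-1, 4068)), Mul(Pow(Add(-47, -4), -1), Pow(Mul(4, 3600), -1))) = Add(Rational(-251, 1017), Mul(Pow(-51, -1), Pow(14400, -1))) = Add(Rational(-251, 1017), Mul(Rational(-1, 51), Rational(1, 14400))) = Add(Rational(-251, 1017), Rational(-1, 734400)) = Rational(-20481713, 82987200)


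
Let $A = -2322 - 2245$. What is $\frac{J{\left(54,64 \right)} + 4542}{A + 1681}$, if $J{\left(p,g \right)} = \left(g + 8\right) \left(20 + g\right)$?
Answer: $- \frac{1765}{481} \approx -3.6694$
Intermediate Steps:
$J{\left(p,g \right)} = \left(8 + g\right) \left(20 + g\right)$
$A = -4567$ ($A = -2322 - 2245 = -4567$)
$\frac{J{\left(54,64 \right)} + 4542}{A + 1681} = \frac{\left(160 + 64^{2} + 28 \cdot 64\right) + 4542}{-4567 + 1681} = \frac{\left(160 + 4096 + 1792\right) + 4542}{-2886} = \left(6048 + 4542\right) \left(- \frac{1}{2886}\right) = 10590 \left(- \frac{1}{2886}\right) = - \frac{1765}{481}$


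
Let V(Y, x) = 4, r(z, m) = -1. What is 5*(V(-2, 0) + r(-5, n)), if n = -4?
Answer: 15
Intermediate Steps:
5*(V(-2, 0) + r(-5, n)) = 5*(4 - 1) = 5*3 = 15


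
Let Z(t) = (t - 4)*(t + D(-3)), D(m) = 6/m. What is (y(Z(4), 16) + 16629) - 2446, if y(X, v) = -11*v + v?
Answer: 14023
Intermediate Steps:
Z(t) = (-4 + t)*(-2 + t) (Z(t) = (t - 4)*(t + 6/(-3)) = (-4 + t)*(t + 6*(-1/3)) = (-4 + t)*(t - 2) = (-4 + t)*(-2 + t))
y(X, v) = -10*v
(y(Z(4), 16) + 16629) - 2446 = (-10*16 + 16629) - 2446 = (-160 + 16629) - 2446 = 16469 - 2446 = 14023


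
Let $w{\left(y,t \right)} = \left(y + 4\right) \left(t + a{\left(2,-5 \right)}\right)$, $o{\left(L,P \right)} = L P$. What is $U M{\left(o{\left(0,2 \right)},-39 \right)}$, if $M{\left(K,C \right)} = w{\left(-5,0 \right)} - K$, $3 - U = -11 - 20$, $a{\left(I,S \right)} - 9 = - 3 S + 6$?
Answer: $-1020$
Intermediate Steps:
$a{\left(I,S \right)} = 15 - 3 S$ ($a{\left(I,S \right)} = 9 - \left(-6 + 3 S\right) = 15 - 3 S$)
$U = 34$ ($U = 3 - \left(-11 - 20\right) = 3 - -31 = 3 + 31 = 34$)
$w{\left(y,t \right)} = \left(4 + y\right) \left(30 + t\right)$ ($w{\left(y,t \right)} = \left(y + 4\right) \left(t + \left(15 - -15\right)\right) = \left(4 + y\right) \left(t + \left(15 + 15\right)\right) = \left(4 + y\right) \left(t + 30\right) = \left(4 + y\right) \left(30 + t\right)$)
$M{\left(K,C \right)} = -30 - K$ ($M{\left(K,C \right)} = \left(120 + 4 \cdot 0 + 30 \left(-5\right) + 0 \left(-5\right)\right) - K = \left(120 + 0 - 150 + 0\right) - K = -30 - K$)
$U M{\left(o{\left(0,2 \right)},-39 \right)} = 34 \left(-30 - 0 \cdot 2\right) = 34 \left(-30 - 0\right) = 34 \left(-30 + 0\right) = 34 \left(-30\right) = -1020$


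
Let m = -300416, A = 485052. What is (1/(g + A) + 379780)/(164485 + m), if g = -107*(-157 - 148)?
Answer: -196607168861/70369711597 ≈ -2.7939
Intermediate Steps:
g = 32635 (g = -107*(-305) = 32635)
(1/(g + A) + 379780)/(164485 + m) = (1/(32635 + 485052) + 379780)/(164485 - 300416) = (1/517687 + 379780)/(-135931) = (1/517687 + 379780)*(-1/135931) = (196607168861/517687)*(-1/135931) = -196607168861/70369711597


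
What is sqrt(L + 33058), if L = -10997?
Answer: sqrt(22061) ≈ 148.53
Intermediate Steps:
sqrt(L + 33058) = sqrt(-10997 + 33058) = sqrt(22061)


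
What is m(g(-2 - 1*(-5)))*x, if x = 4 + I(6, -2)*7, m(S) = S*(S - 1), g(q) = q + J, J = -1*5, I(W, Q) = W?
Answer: 276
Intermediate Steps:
J = -5
g(q) = -5 + q (g(q) = q - 5 = -5 + q)
m(S) = S*(-1 + S)
x = 46 (x = 4 + 6*7 = 4 + 42 = 46)
m(g(-2 - 1*(-5)))*x = ((-5 + (-2 - 1*(-5)))*(-1 + (-5 + (-2 - 1*(-5)))))*46 = ((-5 + (-2 + 5))*(-1 + (-5 + (-2 + 5))))*46 = ((-5 + 3)*(-1 + (-5 + 3)))*46 = -2*(-1 - 2)*46 = -2*(-3)*46 = 6*46 = 276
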